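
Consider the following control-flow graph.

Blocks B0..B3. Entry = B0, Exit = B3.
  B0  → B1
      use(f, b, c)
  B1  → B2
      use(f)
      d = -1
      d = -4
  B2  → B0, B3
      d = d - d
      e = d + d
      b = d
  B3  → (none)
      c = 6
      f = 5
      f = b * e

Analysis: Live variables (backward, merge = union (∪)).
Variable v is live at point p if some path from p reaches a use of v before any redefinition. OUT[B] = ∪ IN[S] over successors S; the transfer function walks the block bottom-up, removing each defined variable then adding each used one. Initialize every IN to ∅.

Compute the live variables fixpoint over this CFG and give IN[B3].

Converged values:
  B0:  IN={b, c, f}  OUT={c, f}
  B1:  IN={c, f}  OUT={c, d, f}
  B2:  IN={c, d, f}  OUT={b, c, e, f}
  B3:  IN={b, e}  OUT={}

B3 is the boundary node: OUT[B3] = {}
Applying B3's transfer function to that OUT value gives IN[B3] (row B3 above).

Answer: {b, e}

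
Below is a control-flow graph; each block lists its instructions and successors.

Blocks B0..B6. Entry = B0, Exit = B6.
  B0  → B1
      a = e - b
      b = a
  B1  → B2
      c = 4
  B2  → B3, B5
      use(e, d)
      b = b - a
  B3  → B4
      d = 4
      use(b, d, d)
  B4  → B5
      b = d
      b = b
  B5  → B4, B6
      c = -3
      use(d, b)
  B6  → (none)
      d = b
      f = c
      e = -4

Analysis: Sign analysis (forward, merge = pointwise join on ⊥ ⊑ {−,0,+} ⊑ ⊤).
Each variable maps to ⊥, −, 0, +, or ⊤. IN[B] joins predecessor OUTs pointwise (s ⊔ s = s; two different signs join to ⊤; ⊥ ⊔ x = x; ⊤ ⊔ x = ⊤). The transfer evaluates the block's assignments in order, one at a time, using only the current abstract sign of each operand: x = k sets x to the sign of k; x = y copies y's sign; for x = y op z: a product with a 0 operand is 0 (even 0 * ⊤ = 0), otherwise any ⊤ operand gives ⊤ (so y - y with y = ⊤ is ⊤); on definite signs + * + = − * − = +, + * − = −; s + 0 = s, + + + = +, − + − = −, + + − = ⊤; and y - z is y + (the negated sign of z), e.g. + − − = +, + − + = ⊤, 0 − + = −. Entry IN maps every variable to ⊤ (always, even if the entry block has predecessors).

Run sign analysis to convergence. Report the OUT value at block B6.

Fixpoint table:
  B0: | IN=(all ⊤) | OUT=(all ⊤)
  B1: | IN=(all ⊤) | OUT={c:+; rest ⊤}
  B2: | IN={c:+; rest ⊤} | OUT={c:+; rest ⊤}
  B3: | IN={c:+; rest ⊤} | OUT={c:+, d:+; rest ⊤}
  B4: | IN=(all ⊤) | OUT=(all ⊤)
  B5: | IN=(all ⊤) | OUT={c:-; rest ⊤}
  B6: | IN={c:-; rest ⊤} | OUT={c:-, e:-, f:-; rest ⊤}

Merge at B6: IN[B6] = OUT[B5] = {a: ⊤, b: ⊤, c: -, d: ⊤, e: ⊤, f: ⊤}
Applying B6's transfer function to that IN value gives OUT[B6] (row B6 above).

Answer: {a: ⊤, b: ⊤, c: -, d: ⊤, e: -, f: -}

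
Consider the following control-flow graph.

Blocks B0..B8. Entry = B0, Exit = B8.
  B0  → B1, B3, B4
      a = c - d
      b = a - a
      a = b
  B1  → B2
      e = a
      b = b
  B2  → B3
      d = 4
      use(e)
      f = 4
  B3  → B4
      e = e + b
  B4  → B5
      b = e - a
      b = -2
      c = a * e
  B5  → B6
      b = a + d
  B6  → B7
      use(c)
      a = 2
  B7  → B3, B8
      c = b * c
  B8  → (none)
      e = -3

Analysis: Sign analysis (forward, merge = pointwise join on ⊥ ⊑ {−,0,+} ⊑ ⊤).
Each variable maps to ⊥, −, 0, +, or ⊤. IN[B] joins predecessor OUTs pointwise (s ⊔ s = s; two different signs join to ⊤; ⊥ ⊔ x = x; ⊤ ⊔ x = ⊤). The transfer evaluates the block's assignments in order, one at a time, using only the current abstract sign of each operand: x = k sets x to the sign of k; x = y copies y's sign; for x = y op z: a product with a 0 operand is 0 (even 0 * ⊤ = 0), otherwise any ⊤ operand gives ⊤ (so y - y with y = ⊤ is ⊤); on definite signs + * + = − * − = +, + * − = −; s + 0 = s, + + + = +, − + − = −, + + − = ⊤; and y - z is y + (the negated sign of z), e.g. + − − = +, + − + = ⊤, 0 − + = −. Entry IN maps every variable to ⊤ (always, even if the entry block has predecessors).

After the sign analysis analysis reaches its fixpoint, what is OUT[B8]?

Answer: {a: +, b: ⊤, c: ⊤, d: ⊤, e: -, f: ⊤}

Working:
Per-block solution:
  B0: | IN=(all ⊤) | OUT=(all ⊤)
  B1: | IN=(all ⊤) | OUT=(all ⊤)
  B2: | IN=(all ⊤) | OUT={d:+, f:+; rest ⊤}
  B3: | IN=(all ⊤) | OUT=(all ⊤)
  B4: | IN=(all ⊤) | OUT={b:-; rest ⊤}
  B5: | IN={b:-; rest ⊤} | OUT=(all ⊤)
  B6: | IN=(all ⊤) | OUT={a:+; rest ⊤}
  B7: | IN={a:+; rest ⊤} | OUT={a:+; rest ⊤}
  B8: | IN={a:+; rest ⊤} | OUT={a:+, e:-; rest ⊤}

Merge at B8: IN[B8] = OUT[B7] = {a: +, b: ⊤, c: ⊤, d: ⊤, e: ⊤, f: ⊤}
Applying B8's transfer function to that IN value gives OUT[B8] (row B8 above).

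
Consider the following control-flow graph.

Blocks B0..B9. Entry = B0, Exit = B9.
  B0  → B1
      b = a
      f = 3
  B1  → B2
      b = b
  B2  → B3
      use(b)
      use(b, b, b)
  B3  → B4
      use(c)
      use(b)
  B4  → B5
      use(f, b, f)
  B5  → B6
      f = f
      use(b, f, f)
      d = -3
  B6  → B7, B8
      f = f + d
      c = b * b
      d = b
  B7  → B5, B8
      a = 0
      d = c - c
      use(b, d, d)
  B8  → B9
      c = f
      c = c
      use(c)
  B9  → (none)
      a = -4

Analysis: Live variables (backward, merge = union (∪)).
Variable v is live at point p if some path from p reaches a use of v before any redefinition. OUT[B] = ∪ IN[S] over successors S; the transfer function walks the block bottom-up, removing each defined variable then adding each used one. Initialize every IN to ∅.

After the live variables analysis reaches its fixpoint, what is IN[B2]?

Answer: {b, c, f}

Trace:
Per-block solution:
  B0: | IN={a, c} | OUT={b, c, f}
  B1: | IN={b, c, f} | OUT={b, c, f}
  B2: | IN={b, c, f} | OUT={b, c, f}
  B3: | IN={b, c, f} | OUT={b, f}
  B4: | IN={b, f} | OUT={b, f}
  B5: | IN={b, f} | OUT={b, d, f}
  B6: | IN={b, d, f} | OUT={b, c, f}
  B7: | IN={b, c, f} | OUT={b, f}
  B8: | IN={f} | OUT={}
  B9: | IN={} | OUT={}

Merge at B2: OUT[B2] = IN[B3] = {b, c, f}
Applying B2's transfer function to that OUT value gives IN[B2] (row B2 above).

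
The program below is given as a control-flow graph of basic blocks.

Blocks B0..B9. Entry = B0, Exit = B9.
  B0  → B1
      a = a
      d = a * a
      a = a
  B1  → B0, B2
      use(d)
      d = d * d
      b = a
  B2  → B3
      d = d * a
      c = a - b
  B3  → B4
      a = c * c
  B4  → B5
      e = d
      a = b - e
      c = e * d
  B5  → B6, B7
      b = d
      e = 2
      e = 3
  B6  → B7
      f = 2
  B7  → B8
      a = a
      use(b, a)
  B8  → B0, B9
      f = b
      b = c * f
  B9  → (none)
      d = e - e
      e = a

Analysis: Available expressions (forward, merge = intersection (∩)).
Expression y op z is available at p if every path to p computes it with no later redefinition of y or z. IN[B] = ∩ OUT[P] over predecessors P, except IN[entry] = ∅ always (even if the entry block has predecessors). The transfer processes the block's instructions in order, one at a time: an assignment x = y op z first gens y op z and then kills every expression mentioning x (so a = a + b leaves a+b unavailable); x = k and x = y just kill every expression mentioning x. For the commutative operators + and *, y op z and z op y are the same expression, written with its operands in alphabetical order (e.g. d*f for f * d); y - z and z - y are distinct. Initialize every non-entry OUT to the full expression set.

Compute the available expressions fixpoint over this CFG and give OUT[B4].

Per-block solution:
  B0:   IN={}   OUT={}
  B1:   IN={}   OUT={}
  B2:   IN={}   OUT={a-b}
  B3:   IN={a-b}   OUT={c*c}
  B4:   IN={c*c}   OUT={b-e, d*e}
  B5:   IN={b-e, d*e}   OUT={}
  B6:   IN={}   OUT={}
  B7:   IN={}   OUT={}
  B8:   IN={}   OUT={c*f}
  B9:   IN={c*f}   OUT={c*f}

Merge at B4: IN[B4] = OUT[B3] = {c*c}
Applying B4's transfer function to that IN value gives OUT[B4] (row B4 above).

Answer: {b-e, d*e}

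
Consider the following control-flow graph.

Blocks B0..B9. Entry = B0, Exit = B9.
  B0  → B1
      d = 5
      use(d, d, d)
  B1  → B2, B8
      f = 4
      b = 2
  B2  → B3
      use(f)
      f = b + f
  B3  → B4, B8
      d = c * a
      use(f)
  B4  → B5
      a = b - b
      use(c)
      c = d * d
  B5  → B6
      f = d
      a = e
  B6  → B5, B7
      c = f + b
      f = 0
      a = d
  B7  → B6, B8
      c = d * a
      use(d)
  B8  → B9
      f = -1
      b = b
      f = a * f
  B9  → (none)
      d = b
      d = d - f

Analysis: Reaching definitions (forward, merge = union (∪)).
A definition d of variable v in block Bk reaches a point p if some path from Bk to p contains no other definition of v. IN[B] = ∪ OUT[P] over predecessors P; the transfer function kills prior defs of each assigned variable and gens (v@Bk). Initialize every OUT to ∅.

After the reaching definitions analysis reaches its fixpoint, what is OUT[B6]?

Fixpoint table:
  B0:  IN={}  OUT={d@B0}
  B1:  IN={d@B0}  OUT={b@B1, d@B0, f@B1}
  B2:  IN={b@B1, d@B0, f@B1}  OUT={b@B1, d@B0, f@B2}
  B3:  IN={b@B1, d@B0, f@B2}  OUT={b@B1, d@B3, f@B2}
  B4:  IN={b@B1, d@B3, f@B2}  OUT={a@B4, b@B1, c@B4, d@B3, f@B2}
  B5:  IN={a@B4, a@B6, b@B1, c@B4, c@B6, d@B3, f@B2, f@B6}  OUT={a@B5, b@B1, c@B4, c@B6, d@B3, f@B5}
  B6:  IN={a@B5, a@B6, b@B1, c@B4, c@B6, c@B7, d@B3, f@B5, f@B6}  OUT={a@B6, b@B1, c@B6, d@B3, f@B6}
  B7:  IN={a@B6, b@B1, c@B6, d@B3, f@B6}  OUT={a@B6, b@B1, c@B7, d@B3, f@B6}
  B8:  IN={a@B6, b@B1, c@B7, d@B0, d@B3, f@B1, f@B2, f@B6}  OUT={a@B6, b@B8, c@B7, d@B0, d@B3, f@B8}
  B9:  IN={a@B6, b@B8, c@B7, d@B0, d@B3, f@B8}  OUT={a@B6, b@B8, c@B7, d@B9, f@B8}

Merge at B6: IN[B6] = OUT[B5] ⊔ OUT[B7] = {a@B5, a@B6, b@B1, c@B4, c@B6, c@B7, d@B3, f@B5, f@B6}
Applying B6's transfer function to that IN value gives OUT[B6] (row B6 above).

Answer: {a@B6, b@B1, c@B6, d@B3, f@B6}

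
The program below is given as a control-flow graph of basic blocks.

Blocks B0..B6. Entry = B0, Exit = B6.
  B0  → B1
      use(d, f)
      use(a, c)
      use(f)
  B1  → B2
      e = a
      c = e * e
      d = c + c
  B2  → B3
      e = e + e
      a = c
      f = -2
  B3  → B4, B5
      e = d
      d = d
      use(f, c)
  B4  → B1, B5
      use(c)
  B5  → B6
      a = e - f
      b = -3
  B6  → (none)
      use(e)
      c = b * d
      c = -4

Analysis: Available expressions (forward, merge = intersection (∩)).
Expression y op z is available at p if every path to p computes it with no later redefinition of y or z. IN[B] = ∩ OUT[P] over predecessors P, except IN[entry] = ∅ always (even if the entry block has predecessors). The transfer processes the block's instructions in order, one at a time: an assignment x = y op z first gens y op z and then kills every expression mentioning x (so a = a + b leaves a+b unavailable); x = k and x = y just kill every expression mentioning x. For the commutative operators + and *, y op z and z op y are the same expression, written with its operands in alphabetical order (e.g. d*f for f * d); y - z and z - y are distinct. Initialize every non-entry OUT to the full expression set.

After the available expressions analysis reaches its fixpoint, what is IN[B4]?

Answer: {c+c}

Trace:
Per-block solution:
  B0:  IN={}  OUT={}
  B1:  IN={}  OUT={c+c, e*e}
  B2:  IN={c+c, e*e}  OUT={c+c}
  B3:  IN={c+c}  OUT={c+c}
  B4:  IN={c+c}  OUT={c+c}
  B5:  IN={c+c}  OUT={c+c, e-f}
  B6:  IN={c+c, e-f}  OUT={b*d, e-f}

Merge at B4: IN[B4] = OUT[B3] = {c+c}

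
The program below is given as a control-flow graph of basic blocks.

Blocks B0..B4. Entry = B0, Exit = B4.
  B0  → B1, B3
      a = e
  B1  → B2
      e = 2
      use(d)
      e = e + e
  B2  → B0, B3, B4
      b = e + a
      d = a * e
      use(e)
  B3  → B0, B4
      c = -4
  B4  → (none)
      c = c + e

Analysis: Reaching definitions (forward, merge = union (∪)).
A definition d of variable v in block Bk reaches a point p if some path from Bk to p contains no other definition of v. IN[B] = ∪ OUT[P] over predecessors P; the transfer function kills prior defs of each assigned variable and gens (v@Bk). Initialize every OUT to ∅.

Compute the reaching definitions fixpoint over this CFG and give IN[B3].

Fixpoint table:
  B0: | IN={a@B0, b@B2, c@B3, d@B2, e@B1} | OUT={a@B0, b@B2, c@B3, d@B2, e@B1}
  B1: | IN={a@B0, b@B2, c@B3, d@B2, e@B1} | OUT={a@B0, b@B2, c@B3, d@B2, e@B1}
  B2: | IN={a@B0, b@B2, c@B3, d@B2, e@B1} | OUT={a@B0, b@B2, c@B3, d@B2, e@B1}
  B3: | IN={a@B0, b@B2, c@B3, d@B2, e@B1} | OUT={a@B0, b@B2, c@B3, d@B2, e@B1}
  B4: | IN={a@B0, b@B2, c@B3, d@B2, e@B1} | OUT={a@B0, b@B2, c@B4, d@B2, e@B1}

Merge at B3: IN[B3] = OUT[B0] ⊔ OUT[B2] = {a@B0, b@B2, c@B3, d@B2, e@B1}

Answer: {a@B0, b@B2, c@B3, d@B2, e@B1}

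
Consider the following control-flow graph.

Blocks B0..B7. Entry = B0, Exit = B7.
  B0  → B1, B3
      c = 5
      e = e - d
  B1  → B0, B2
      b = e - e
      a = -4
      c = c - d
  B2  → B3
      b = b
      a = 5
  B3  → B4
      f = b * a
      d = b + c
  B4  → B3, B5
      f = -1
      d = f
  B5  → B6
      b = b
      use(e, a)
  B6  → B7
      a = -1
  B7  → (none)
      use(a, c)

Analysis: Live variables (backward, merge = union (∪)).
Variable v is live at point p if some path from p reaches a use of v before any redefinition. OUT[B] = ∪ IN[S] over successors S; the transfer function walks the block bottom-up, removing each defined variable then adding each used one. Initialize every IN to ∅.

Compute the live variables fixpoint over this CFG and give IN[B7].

Fixpoint table:
  B0:   IN={a, b, d, e}   OUT={a, b, c, d, e}
  B1:   IN={c, d, e}   OUT={a, b, c, d, e}
  B2:   IN={b, c, e}   OUT={a, b, c, e}
  B3:   IN={a, b, c, e}   OUT={a, b, c, e}
  B4:   IN={a, b, c, e}   OUT={a, b, c, e}
  B5:   IN={a, b, c, e}   OUT={c}
  B6:   IN={c}   OUT={a, c}
  B7:   IN={a, c}   OUT={}

B7 is the boundary node: OUT[B7] = {}
Applying B7's transfer function to that OUT value gives IN[B7] (row B7 above).

Answer: {a, c}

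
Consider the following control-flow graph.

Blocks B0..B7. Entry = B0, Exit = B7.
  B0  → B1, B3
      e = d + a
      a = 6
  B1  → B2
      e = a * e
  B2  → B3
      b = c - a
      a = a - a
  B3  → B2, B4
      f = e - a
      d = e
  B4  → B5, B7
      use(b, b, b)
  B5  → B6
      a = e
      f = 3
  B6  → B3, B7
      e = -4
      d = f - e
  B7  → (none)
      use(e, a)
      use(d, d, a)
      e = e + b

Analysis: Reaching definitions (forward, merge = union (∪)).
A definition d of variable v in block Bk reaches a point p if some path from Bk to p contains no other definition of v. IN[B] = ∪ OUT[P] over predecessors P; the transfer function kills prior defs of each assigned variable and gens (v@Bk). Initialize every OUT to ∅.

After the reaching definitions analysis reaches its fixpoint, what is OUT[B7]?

Answer: {a@B0, a@B2, a@B5, b@B2, d@B3, d@B6, e@B7, f@B3, f@B5}

Working:
Converged values:
  B0:  IN={}  OUT={a@B0, e@B0}
  B1:  IN={a@B0, e@B0}  OUT={a@B0, e@B1}
  B2:  IN={a@B0, a@B2, a@B5, b@B2, d@B3, e@B0, e@B1, e@B6, f@B3}  OUT={a@B2, b@B2, d@B3, e@B0, e@B1, e@B6, f@B3}
  B3:  IN={a@B0, a@B2, a@B5, b@B2, d@B3, d@B6, e@B0, e@B1, e@B6, f@B3, f@B5}  OUT={a@B0, a@B2, a@B5, b@B2, d@B3, e@B0, e@B1, e@B6, f@B3}
  B4:  IN={a@B0, a@B2, a@B5, b@B2, d@B3, e@B0, e@B1, e@B6, f@B3}  OUT={a@B0, a@B2, a@B5, b@B2, d@B3, e@B0, e@B1, e@B6, f@B3}
  B5:  IN={a@B0, a@B2, a@B5, b@B2, d@B3, e@B0, e@B1, e@B6, f@B3}  OUT={a@B5, b@B2, d@B3, e@B0, e@B1, e@B6, f@B5}
  B6:  IN={a@B5, b@B2, d@B3, e@B0, e@B1, e@B6, f@B5}  OUT={a@B5, b@B2, d@B6, e@B6, f@B5}
  B7:  IN={a@B0, a@B2, a@B5, b@B2, d@B3, d@B6, e@B0, e@B1, e@B6, f@B3, f@B5}  OUT={a@B0, a@B2, a@B5, b@B2, d@B3, d@B6, e@B7, f@B3, f@B5}

Merge at B7: IN[B7] = OUT[B4] ⊔ OUT[B6] = {a@B0, a@B2, a@B5, b@B2, d@B3, d@B6, e@B0, e@B1, e@B6, f@B3, f@B5}
Applying B7's transfer function to that IN value gives OUT[B7] (row B7 above).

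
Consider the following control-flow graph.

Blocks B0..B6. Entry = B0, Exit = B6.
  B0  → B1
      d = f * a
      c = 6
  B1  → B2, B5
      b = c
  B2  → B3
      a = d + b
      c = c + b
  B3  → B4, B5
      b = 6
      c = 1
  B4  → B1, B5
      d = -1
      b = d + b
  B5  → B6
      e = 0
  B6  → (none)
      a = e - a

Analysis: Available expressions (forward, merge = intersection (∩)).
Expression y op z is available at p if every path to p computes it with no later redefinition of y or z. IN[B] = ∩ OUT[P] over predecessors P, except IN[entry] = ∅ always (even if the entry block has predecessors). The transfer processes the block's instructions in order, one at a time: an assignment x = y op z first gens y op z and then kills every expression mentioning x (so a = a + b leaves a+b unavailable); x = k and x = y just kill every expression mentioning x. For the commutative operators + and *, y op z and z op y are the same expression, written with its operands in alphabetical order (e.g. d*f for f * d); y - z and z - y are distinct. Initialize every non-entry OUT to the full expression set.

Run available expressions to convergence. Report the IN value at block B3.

Answer: {b+d}

Trace:
Per-block solution:
  B0:   IN={}   OUT={a*f}
  B1:   IN={}   OUT={}
  B2:   IN={}   OUT={b+d}
  B3:   IN={b+d}   OUT={}
  B4:   IN={}   OUT={}
  B5:   IN={}   OUT={}
  B6:   IN={}   OUT={}

Merge at B3: IN[B3] = OUT[B2] = {b+d}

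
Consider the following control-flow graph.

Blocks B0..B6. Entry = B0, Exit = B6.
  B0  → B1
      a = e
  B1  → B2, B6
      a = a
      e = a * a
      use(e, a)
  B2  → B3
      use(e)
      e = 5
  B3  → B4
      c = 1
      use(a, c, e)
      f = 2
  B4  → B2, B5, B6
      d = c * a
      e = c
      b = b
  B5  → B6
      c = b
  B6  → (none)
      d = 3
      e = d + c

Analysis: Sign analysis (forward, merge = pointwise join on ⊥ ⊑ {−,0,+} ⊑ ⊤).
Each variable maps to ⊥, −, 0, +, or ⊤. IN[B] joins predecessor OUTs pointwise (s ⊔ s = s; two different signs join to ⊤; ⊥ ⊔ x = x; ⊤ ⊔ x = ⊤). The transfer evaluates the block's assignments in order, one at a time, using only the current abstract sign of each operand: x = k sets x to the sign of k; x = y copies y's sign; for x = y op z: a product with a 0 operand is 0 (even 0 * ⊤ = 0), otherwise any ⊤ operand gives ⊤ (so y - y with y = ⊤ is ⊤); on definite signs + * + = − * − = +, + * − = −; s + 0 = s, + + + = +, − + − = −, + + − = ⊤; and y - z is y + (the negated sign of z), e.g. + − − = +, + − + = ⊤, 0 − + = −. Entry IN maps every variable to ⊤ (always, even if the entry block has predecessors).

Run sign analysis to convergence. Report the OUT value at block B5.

Converged values:
  B0:  IN=(all ⊤)  OUT=(all ⊤)
  B1:  IN=(all ⊤)  OUT=(all ⊤)
  B2:  IN=(all ⊤)  OUT={e:+; rest ⊤}
  B3:  IN={e:+; rest ⊤}  OUT={c:+, e:+, f:+; rest ⊤}
  B4:  IN={c:+, e:+, f:+; rest ⊤}  OUT={c:+, e:+, f:+; rest ⊤}
  B5:  IN={c:+, e:+, f:+; rest ⊤}  OUT={e:+, f:+; rest ⊤}
  B6:  IN=(all ⊤)  OUT={d:+; rest ⊤}

Merge at B5: IN[B5] = OUT[B4] = {a: ⊤, b: ⊤, c: +, d: ⊤, e: +, f: +}
Applying B5's transfer function to that IN value gives OUT[B5] (row B5 above).

Answer: {a: ⊤, b: ⊤, c: ⊤, d: ⊤, e: +, f: +}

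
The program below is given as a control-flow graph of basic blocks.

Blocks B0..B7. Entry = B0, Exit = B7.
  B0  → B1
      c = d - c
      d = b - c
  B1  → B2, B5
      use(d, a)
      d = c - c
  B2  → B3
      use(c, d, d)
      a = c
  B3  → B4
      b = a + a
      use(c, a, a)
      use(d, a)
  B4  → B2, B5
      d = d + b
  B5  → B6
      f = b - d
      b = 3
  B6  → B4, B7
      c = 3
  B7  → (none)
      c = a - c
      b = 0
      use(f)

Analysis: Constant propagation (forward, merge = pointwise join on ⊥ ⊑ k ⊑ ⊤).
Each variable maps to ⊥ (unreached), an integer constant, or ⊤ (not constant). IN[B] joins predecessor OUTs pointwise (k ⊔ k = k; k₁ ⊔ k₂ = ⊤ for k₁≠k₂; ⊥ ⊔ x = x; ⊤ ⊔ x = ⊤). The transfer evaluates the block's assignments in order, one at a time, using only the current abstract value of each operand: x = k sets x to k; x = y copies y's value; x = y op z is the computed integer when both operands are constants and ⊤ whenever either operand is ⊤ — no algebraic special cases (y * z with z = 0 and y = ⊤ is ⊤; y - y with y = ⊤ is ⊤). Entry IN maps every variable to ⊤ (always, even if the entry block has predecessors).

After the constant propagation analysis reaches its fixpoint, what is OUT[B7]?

Answer: {a: ⊤, b: 0, c: ⊤, d: ⊤, e: ⊤, f: ⊤}

Derivation:
Per-block solution:
  B0:  IN=(all ⊤)  OUT=(all ⊤)
  B1:  IN=(all ⊤)  OUT=(all ⊤)
  B2:  IN=(all ⊤)  OUT=(all ⊤)
  B3:  IN=(all ⊤)  OUT=(all ⊤)
  B4:  IN=(all ⊤)  OUT=(all ⊤)
  B5:  IN=(all ⊤)  OUT={b:3; rest ⊤}
  B6:  IN={b:3; rest ⊤}  OUT={b:3, c:3; rest ⊤}
  B7:  IN={b:3, c:3; rest ⊤}  OUT={b:0; rest ⊤}

Merge at B7: IN[B7] = OUT[B6] = {a: ⊤, b: 3, c: 3, d: ⊤, e: ⊤, f: ⊤}
Applying B7's transfer function to that IN value gives OUT[B7] (row B7 above).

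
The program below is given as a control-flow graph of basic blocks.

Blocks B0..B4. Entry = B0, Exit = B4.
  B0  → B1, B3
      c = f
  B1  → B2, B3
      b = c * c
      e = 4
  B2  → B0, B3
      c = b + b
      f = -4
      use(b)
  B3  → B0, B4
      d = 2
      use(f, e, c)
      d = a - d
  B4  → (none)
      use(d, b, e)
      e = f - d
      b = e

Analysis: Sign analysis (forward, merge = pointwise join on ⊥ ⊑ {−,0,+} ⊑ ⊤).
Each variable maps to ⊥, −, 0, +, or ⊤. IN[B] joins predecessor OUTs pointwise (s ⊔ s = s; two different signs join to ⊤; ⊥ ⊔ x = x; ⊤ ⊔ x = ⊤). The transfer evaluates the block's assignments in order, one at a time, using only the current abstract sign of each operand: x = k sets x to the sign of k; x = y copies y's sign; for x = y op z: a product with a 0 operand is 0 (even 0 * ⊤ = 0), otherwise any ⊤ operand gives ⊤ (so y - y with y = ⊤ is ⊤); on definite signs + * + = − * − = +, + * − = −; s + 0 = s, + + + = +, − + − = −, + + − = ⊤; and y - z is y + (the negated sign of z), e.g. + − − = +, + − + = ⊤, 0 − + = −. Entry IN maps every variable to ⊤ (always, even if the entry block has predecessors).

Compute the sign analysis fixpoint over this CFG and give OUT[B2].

Fixpoint table:
  B0:   IN=(all ⊤)   OUT=(all ⊤)
  B1:   IN=(all ⊤)   OUT={e:+; rest ⊤}
  B2:   IN={e:+; rest ⊤}   OUT={e:+, f:-; rest ⊤}
  B3:   IN=(all ⊤)   OUT=(all ⊤)
  B4:   IN=(all ⊤)   OUT=(all ⊤)

Merge at B2: IN[B2] = OUT[B1] = {a: ⊤, b: ⊤, c: ⊤, d: ⊤, e: +, f: ⊤}
Applying B2's transfer function to that IN value gives OUT[B2] (row B2 above).

Answer: {a: ⊤, b: ⊤, c: ⊤, d: ⊤, e: +, f: -}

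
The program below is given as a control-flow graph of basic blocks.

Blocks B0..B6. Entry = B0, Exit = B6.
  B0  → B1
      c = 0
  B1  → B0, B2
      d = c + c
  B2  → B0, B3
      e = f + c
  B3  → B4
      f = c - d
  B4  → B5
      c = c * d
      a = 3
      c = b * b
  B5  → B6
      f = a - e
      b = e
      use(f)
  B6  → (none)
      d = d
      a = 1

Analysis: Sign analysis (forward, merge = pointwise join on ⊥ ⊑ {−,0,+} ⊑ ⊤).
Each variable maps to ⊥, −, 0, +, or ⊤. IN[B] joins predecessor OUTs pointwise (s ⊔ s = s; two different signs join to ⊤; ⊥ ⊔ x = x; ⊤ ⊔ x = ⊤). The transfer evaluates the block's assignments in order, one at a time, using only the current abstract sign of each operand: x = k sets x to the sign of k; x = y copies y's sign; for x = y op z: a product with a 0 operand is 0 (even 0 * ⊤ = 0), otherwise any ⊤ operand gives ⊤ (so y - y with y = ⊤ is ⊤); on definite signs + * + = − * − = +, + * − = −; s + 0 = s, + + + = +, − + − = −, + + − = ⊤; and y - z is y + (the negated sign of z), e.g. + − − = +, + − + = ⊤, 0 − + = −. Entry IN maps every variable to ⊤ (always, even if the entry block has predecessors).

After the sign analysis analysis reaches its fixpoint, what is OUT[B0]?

Per-block solution:
  B0: | IN=(all ⊤) | OUT={c:0; rest ⊤}
  B1: | IN={c:0; rest ⊤} | OUT={c:0, d:0; rest ⊤}
  B2: | IN={c:0, d:0; rest ⊤} | OUT={c:0, d:0; rest ⊤}
  B3: | IN={c:0, d:0; rest ⊤} | OUT={c:0, d:0, f:0; rest ⊤}
  B4: | IN={c:0, d:0, f:0; rest ⊤} | OUT={a:+, d:0, f:0; rest ⊤}
  B5: | IN={a:+, d:0, f:0; rest ⊤} | OUT={a:+, d:0; rest ⊤}
  B6: | IN={a:+, d:0; rest ⊤} | OUT={a:+, d:0; rest ⊤}

Merge at B0 (entry node, so the boundary value (all ⊤) is joined with the incoming edge(s)): IN[B0] = (all ⊤) ⊔ OUT[B1] ⊔ OUT[B2] = {a: ⊤, b: ⊤, c: ⊤, d: ⊤, e: ⊤, f: ⊤}
Applying B0's transfer function to that IN value gives OUT[B0] (row B0 above).

Answer: {a: ⊤, b: ⊤, c: 0, d: ⊤, e: ⊤, f: ⊤}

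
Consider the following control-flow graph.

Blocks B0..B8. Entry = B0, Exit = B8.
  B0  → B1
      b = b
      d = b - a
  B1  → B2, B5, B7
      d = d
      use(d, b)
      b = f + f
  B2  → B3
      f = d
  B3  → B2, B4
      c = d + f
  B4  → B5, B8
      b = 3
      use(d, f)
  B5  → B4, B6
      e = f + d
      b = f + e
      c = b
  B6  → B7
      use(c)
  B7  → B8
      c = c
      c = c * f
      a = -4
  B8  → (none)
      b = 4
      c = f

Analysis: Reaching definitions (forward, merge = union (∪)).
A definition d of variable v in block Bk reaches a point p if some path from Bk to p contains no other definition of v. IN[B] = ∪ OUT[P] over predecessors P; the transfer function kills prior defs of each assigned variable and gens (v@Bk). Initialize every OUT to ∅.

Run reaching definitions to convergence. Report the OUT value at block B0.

Answer: {b@B0, d@B0}

Trace:
Fixpoint table:
  B0: | IN={} | OUT={b@B0, d@B0}
  B1: | IN={b@B0, d@B0} | OUT={b@B1, d@B1}
  B2: | IN={b@B1, c@B3, d@B1, f@B2} | OUT={b@B1, c@B3, d@B1, f@B2}
  B3: | IN={b@B1, c@B3, d@B1, f@B2} | OUT={b@B1, c@B3, d@B1, f@B2}
  B4: | IN={b@B1, b@B5, c@B3, c@B5, d@B1, e@B5, f@B2} | OUT={b@B4, c@B3, c@B5, d@B1, e@B5, f@B2}
  B5: | IN={b@B1, b@B4, c@B3, c@B5, d@B1, e@B5, f@B2} | OUT={b@B5, c@B5, d@B1, e@B5, f@B2}
  B6: | IN={b@B5, c@B5, d@B1, e@B5, f@B2} | OUT={b@B5, c@B5, d@B1, e@B5, f@B2}
  B7: | IN={b@B1, b@B5, c@B5, d@B1, e@B5, f@B2} | OUT={a@B7, b@B1, b@B5, c@B7, d@B1, e@B5, f@B2}
  B8: | IN={a@B7, b@B1, b@B4, b@B5, c@B3, c@B5, c@B7, d@B1, e@B5, f@B2} | OUT={a@B7, b@B8, c@B8, d@B1, e@B5, f@B2}

B0 is the boundary node: IN[B0] = {}
Applying B0's transfer function to that IN value gives OUT[B0] (row B0 above).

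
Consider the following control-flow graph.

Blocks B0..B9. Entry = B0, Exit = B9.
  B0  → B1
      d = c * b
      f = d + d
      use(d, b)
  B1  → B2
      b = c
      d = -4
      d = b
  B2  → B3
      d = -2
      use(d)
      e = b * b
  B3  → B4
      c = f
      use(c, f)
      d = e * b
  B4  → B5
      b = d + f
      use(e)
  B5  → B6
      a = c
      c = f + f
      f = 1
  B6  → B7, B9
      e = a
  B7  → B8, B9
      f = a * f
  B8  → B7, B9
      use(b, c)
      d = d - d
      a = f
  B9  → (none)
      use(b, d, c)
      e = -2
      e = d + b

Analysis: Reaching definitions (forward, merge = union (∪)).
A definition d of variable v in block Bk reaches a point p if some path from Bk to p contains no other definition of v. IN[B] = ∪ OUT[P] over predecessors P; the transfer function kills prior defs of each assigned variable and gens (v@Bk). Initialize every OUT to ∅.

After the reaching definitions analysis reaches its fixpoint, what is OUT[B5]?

Converged values:
  B0:   IN={}   OUT={d@B0, f@B0}
  B1:   IN={d@B0, f@B0}   OUT={b@B1, d@B1, f@B0}
  B2:   IN={b@B1, d@B1, f@B0}   OUT={b@B1, d@B2, e@B2, f@B0}
  B3:   IN={b@B1, d@B2, e@B2, f@B0}   OUT={b@B1, c@B3, d@B3, e@B2, f@B0}
  B4:   IN={b@B1, c@B3, d@B3, e@B2, f@B0}   OUT={b@B4, c@B3, d@B3, e@B2, f@B0}
  B5:   IN={b@B4, c@B3, d@B3, e@B2, f@B0}   OUT={a@B5, b@B4, c@B5, d@B3, e@B2, f@B5}
  B6:   IN={a@B5, b@B4, c@B5, d@B3, e@B2, f@B5}   OUT={a@B5, b@B4, c@B5, d@B3, e@B6, f@B5}
  B7:   IN={a@B5, a@B8, b@B4, c@B5, d@B3, d@B8, e@B6, f@B5, f@B7}   OUT={a@B5, a@B8, b@B4, c@B5, d@B3, d@B8, e@B6, f@B7}
  B8:   IN={a@B5, a@B8, b@B4, c@B5, d@B3, d@B8, e@B6, f@B7}   OUT={a@B8, b@B4, c@B5, d@B8, e@B6, f@B7}
  B9:   IN={a@B5, a@B8, b@B4, c@B5, d@B3, d@B8, e@B6, f@B5, f@B7}   OUT={a@B5, a@B8, b@B4, c@B5, d@B3, d@B8, e@B9, f@B5, f@B7}

Merge at B5: IN[B5] = OUT[B4] = {b@B4, c@B3, d@B3, e@B2, f@B0}
Applying B5's transfer function to that IN value gives OUT[B5] (row B5 above).

Answer: {a@B5, b@B4, c@B5, d@B3, e@B2, f@B5}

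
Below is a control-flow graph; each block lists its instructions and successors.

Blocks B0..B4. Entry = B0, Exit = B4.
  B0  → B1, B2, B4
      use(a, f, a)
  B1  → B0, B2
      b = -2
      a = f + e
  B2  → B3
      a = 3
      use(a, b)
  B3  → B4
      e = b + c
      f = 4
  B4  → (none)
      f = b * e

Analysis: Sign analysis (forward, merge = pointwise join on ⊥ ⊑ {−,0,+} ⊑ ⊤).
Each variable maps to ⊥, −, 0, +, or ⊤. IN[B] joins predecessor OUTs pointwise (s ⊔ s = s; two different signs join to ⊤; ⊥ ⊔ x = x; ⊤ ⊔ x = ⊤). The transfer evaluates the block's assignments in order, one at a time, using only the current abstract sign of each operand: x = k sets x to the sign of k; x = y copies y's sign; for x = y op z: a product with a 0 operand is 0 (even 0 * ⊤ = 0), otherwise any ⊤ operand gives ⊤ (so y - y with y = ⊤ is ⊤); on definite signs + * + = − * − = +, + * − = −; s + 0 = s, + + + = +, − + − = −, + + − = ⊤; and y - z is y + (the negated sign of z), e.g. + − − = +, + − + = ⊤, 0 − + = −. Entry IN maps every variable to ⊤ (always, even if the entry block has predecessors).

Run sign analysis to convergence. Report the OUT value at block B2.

Converged values:
  B0:   IN=(all ⊤)   OUT=(all ⊤)
  B1:   IN=(all ⊤)   OUT={b:-; rest ⊤}
  B2:   IN=(all ⊤)   OUT={a:+; rest ⊤}
  B3:   IN={a:+; rest ⊤}   OUT={a:+, f:+; rest ⊤}
  B4:   IN=(all ⊤)   OUT=(all ⊤)

Merge at B2: IN[B2] = OUT[B0] ⊔ OUT[B1] = {a: ⊤, b: ⊤, c: ⊤, d: ⊤, e: ⊤, f: ⊤}
Applying B2's transfer function to that IN value gives OUT[B2] (row B2 above).

Answer: {a: +, b: ⊤, c: ⊤, d: ⊤, e: ⊤, f: ⊤}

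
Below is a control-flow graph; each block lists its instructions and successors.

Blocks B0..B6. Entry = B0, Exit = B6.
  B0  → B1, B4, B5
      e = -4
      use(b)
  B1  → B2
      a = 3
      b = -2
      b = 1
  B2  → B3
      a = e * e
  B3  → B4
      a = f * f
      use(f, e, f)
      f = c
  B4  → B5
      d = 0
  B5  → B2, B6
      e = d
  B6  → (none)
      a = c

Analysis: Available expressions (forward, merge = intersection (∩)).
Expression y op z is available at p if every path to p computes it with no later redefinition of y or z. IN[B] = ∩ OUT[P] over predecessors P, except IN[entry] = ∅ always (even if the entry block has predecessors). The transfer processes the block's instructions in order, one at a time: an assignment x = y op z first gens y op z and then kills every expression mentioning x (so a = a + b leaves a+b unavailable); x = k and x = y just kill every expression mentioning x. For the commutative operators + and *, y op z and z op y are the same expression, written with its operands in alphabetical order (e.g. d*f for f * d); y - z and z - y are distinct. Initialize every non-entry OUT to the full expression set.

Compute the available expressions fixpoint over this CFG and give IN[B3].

Answer: {e*e}

Working:
Converged values:
  B0:   IN={}   OUT={}
  B1:   IN={}   OUT={}
  B2:   IN={}   OUT={e*e}
  B3:   IN={e*e}   OUT={e*e}
  B4:   IN={}   OUT={}
  B5:   IN={}   OUT={}
  B6:   IN={}   OUT={}

Merge at B3: IN[B3] = OUT[B2] = {e*e}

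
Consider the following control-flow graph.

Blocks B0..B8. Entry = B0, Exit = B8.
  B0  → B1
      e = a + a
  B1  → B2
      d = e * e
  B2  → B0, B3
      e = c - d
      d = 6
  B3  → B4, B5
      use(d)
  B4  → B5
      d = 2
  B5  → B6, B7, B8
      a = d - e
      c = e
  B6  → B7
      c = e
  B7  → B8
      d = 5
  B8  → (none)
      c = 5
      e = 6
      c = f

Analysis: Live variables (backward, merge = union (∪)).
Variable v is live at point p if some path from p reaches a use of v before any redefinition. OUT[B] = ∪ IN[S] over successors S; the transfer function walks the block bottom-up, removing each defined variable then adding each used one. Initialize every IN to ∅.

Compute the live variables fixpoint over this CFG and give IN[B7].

Fixpoint table:
  B0: | IN={a, c, f} | OUT={a, c, e, f}
  B1: | IN={a, c, e, f} | OUT={a, c, d, f}
  B2: | IN={a, c, d, f} | OUT={a, c, d, e, f}
  B3: | IN={d, e, f} | OUT={d, e, f}
  B4: | IN={e, f} | OUT={d, e, f}
  B5: | IN={d, e, f} | OUT={e, f}
  B6: | IN={e, f} | OUT={f}
  B7: | IN={f} | OUT={f}
  B8: | IN={f} | OUT={}

Merge at B7: OUT[B7] = IN[B8] = {f}
Applying B7's transfer function to that OUT value gives IN[B7] (row B7 above).

Answer: {f}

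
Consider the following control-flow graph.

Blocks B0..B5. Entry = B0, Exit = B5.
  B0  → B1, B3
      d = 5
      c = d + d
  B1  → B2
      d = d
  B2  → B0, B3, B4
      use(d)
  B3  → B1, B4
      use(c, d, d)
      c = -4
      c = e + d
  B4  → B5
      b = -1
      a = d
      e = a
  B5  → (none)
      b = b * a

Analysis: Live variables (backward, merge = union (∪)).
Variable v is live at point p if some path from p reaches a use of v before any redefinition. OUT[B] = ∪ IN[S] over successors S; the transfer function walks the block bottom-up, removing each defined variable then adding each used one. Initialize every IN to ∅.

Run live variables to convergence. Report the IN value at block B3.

Fixpoint table:
  B0:  IN={e}  OUT={c, d, e}
  B1:  IN={c, d, e}  OUT={c, d, e}
  B2:  IN={c, d, e}  OUT={c, d, e}
  B3:  IN={c, d, e}  OUT={c, d, e}
  B4:  IN={d}  OUT={a, b}
  B5:  IN={a, b}  OUT={}

Merge at B3: OUT[B3] = IN[B1] ⊔ IN[B4] = {c, d, e}
Applying B3's transfer function to that OUT value gives IN[B3] (row B3 above).

Answer: {c, d, e}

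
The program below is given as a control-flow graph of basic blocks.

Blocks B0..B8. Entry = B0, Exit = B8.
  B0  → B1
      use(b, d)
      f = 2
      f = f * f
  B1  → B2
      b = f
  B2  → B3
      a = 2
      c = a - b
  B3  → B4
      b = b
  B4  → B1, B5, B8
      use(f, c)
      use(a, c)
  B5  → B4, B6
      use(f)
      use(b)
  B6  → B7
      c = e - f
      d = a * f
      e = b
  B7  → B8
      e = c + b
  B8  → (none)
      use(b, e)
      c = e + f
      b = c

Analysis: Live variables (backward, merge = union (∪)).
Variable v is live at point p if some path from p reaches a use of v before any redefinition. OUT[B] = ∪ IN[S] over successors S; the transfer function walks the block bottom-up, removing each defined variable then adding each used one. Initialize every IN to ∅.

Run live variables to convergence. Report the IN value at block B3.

Fixpoint table:
  B0:  IN={b, d, e}  OUT={e, f}
  B1:  IN={e, f}  OUT={b, e, f}
  B2:  IN={b, e, f}  OUT={a, b, c, e, f}
  B3:  IN={a, b, c, e, f}  OUT={a, b, c, e, f}
  B4:  IN={a, b, c, e, f}  OUT={a, b, c, e, f}
  B5:  IN={a, b, c, e, f}  OUT={a, b, c, e, f}
  B6:  IN={a, b, e, f}  OUT={b, c, f}
  B7:  IN={b, c, f}  OUT={b, e, f}
  B8:  IN={b, e, f}  OUT={}

Merge at B3: OUT[B3] = IN[B4] = {a, b, c, e, f}
Applying B3's transfer function to that OUT value gives IN[B3] (row B3 above).

Answer: {a, b, c, e, f}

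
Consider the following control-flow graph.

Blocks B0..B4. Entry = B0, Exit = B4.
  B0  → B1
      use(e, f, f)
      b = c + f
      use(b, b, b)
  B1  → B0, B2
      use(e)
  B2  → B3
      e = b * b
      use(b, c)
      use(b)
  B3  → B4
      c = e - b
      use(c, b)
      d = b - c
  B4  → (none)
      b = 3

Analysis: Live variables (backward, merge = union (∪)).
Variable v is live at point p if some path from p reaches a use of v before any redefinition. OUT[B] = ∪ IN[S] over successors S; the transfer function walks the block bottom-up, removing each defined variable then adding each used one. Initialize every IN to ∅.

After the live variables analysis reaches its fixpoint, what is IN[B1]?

Answer: {b, c, e, f}

Working:
Fixpoint table:
  B0:   IN={c, e, f}   OUT={b, c, e, f}
  B1:   IN={b, c, e, f}   OUT={b, c, e, f}
  B2:   IN={b, c}   OUT={b, e}
  B3:   IN={b, e}   OUT={}
  B4:   IN={}   OUT={}

Merge at B1: OUT[B1] = IN[B0] ⊔ IN[B2] = {b, c, e, f}
Applying B1's transfer function to that OUT value gives IN[B1] (row B1 above).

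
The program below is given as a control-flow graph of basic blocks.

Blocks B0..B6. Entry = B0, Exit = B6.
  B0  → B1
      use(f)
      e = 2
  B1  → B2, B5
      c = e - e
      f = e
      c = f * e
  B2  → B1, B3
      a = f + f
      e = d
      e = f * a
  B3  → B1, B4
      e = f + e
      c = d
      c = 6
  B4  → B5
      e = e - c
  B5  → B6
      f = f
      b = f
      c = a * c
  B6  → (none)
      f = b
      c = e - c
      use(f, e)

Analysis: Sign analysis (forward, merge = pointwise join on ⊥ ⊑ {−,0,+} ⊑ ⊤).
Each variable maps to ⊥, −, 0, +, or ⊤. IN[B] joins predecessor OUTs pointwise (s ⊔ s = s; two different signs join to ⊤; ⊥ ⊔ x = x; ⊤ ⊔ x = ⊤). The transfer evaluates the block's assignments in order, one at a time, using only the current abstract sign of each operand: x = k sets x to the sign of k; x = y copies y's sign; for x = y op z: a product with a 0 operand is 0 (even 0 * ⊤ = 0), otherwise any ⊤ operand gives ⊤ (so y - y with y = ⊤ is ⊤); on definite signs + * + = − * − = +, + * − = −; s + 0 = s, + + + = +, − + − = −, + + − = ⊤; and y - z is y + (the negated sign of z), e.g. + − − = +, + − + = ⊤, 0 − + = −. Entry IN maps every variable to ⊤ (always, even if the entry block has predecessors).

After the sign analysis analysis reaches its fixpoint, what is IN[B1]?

Answer: {a: ⊤, b: ⊤, c: ⊤, d: ⊤, e: +, f: ⊤}

Working:
Fixpoint table:
  B0:   IN=(all ⊤)   OUT={e:+; rest ⊤}
  B1:   IN={e:+; rest ⊤}   OUT={c:+, e:+, f:+; rest ⊤}
  B2:   IN={c:+, e:+, f:+; rest ⊤}   OUT={a:+, c:+, e:+, f:+; rest ⊤}
  B3:   IN={a:+, c:+, e:+, f:+; rest ⊤}   OUT={a:+, c:+, e:+, f:+; rest ⊤}
  B4:   IN={a:+, c:+, e:+, f:+; rest ⊤}   OUT={a:+, c:+, f:+; rest ⊤}
  B5:   IN={c:+, f:+; rest ⊤}   OUT={b:+, f:+; rest ⊤}
  B6:   IN={b:+, f:+; rest ⊤}   OUT={b:+, f:+; rest ⊤}

Merge at B1: IN[B1] = OUT[B0] ⊔ OUT[B2] ⊔ OUT[B3] = {a: ⊤, b: ⊤, c: ⊤, d: ⊤, e: +, f: ⊤}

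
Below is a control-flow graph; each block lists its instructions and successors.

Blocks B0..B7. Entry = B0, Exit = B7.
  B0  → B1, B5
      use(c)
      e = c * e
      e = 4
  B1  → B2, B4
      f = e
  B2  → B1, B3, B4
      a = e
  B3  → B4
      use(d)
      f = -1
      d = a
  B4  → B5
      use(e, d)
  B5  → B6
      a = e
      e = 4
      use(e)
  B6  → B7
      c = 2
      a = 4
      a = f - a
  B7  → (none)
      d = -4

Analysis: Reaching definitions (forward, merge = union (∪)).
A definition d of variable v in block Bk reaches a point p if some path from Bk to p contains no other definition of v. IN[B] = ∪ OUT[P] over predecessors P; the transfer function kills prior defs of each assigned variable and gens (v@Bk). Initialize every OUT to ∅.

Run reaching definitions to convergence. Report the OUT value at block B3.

Answer: {a@B2, d@B3, e@B0, f@B3}

Working:
Per-block solution:
  B0: | IN={} | OUT={e@B0}
  B1: | IN={a@B2, e@B0, f@B1} | OUT={a@B2, e@B0, f@B1}
  B2: | IN={a@B2, e@B0, f@B1} | OUT={a@B2, e@B0, f@B1}
  B3: | IN={a@B2, e@B0, f@B1} | OUT={a@B2, d@B3, e@B0, f@B3}
  B4: | IN={a@B2, d@B3, e@B0, f@B1, f@B3} | OUT={a@B2, d@B3, e@B0, f@B1, f@B3}
  B5: | IN={a@B2, d@B3, e@B0, f@B1, f@B3} | OUT={a@B5, d@B3, e@B5, f@B1, f@B3}
  B6: | IN={a@B5, d@B3, e@B5, f@B1, f@B3} | OUT={a@B6, c@B6, d@B3, e@B5, f@B1, f@B3}
  B7: | IN={a@B6, c@B6, d@B3, e@B5, f@B1, f@B3} | OUT={a@B6, c@B6, d@B7, e@B5, f@B1, f@B3}

Merge at B3: IN[B3] = OUT[B2] = {a@B2, e@B0, f@B1}
Applying B3's transfer function to that IN value gives OUT[B3] (row B3 above).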